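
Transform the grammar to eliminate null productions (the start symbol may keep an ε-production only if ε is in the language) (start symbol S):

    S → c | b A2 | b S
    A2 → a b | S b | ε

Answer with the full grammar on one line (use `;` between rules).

Nullable set = {A2}.
ε ∉ L(G), so no ε-production is kept.
Expand every rule over subsets of its nullable positions: S → b A2 gives b A2 | b.

S → c | b A2 | b | b S; A2 → a b | S b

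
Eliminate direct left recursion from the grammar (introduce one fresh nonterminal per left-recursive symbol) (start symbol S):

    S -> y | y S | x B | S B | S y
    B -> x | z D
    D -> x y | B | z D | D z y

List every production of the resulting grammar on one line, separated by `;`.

Left recursion appears on S, D.
For S: α = {B, y}, β = {y, y S, x B}. Rewrite as S → β S' and S' → α S' | ε.
For D: α = {z y}, β = {x y, B, z D}. Rewrite as D → β D' and D' → α D' | ε.

S -> y S' | y S S' | x B S'; B -> x | z D; D -> x y D' | B D' | z D D'; S' -> B S' | y S' | ε; D' -> z y D' | ε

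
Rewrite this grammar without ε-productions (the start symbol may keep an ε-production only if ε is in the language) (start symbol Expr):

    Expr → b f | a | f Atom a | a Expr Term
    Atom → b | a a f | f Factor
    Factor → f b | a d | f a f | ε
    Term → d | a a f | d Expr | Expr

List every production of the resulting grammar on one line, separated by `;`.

Nullable set = {Factor}.
ε ∉ L(G), so no ε-production is kept.
Expand every rule over subsets of its nullable positions: Atom → f Factor gives f Factor | f.

Expr → b f | a | f Atom a | a Expr Term; Atom → b | a a f | f Factor | f; Factor → f b | a d | f a f; Term → d | a a f | d Expr | Expr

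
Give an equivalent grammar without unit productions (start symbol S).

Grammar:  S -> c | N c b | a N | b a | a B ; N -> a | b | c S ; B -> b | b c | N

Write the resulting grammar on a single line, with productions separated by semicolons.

S -> c | N c b | a N | b a | a B; N -> a | b | c S; B -> b | b c | a | c S

Unit pairs: B ⇒* {N}.
For each unit pair (A, B), copy every non-unit production of B to A, then drop all unit productions.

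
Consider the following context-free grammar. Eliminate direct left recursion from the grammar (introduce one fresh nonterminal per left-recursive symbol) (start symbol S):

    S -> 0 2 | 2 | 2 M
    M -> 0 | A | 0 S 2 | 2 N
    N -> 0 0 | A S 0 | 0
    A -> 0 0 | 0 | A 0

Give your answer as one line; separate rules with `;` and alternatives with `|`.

Left recursion appears on A.
For A: α = {0}, β = {0 0, 0}. Rewrite as A → β A' and A' → α A' | ε.

S -> 0 2 | 2 | 2 M; M -> 0 | A | 0 S 2 | 2 N; N -> 0 0 | A S 0 | 0; A -> 0 0 A' | 0 A'; A' -> 0 A' | ε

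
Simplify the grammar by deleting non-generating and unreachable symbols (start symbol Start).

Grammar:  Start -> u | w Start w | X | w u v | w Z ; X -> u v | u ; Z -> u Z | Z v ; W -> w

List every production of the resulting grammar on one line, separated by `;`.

Start -> u | w Start w | X | w u v; X -> u v | u

Generating nonterminals: {Start, W, X}.
Reachable from Start after that: {Start, X}.
Removed useless symbols: {W, Z} and every production mentioning them.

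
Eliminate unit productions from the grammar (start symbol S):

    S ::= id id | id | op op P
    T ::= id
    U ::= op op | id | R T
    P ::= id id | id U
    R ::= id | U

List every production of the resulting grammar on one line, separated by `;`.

Unit pairs: R ⇒* {U}.
For every A with A ⇒* B via unit rules, add B's non-unit alternatives to A; then delete every rule of the form X → Y.

S ::= id id | id | op op P; T ::= id; U ::= op op | id | R T; P ::= id id | id U; R ::= op op | id | R T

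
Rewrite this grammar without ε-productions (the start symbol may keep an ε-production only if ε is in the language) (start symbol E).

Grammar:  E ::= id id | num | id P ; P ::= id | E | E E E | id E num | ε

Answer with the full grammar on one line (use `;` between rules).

E ::= id id | num | id P | id; P ::= id | E | E E E | id E num

Nullable set = {P}.
ε ∉ L(G), so no ε-production is kept.
For each production, add variants omitting each subset of nullable occurrences: E → id P gives id P | id.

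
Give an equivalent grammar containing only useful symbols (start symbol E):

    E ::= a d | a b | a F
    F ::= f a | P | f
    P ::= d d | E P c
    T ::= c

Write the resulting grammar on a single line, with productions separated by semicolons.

E ::= a d | a b | a F; F ::= f a | P | f; P ::= d d | E P c

Generating nonterminals: {E, F, P, T}.
Reachable from E after that: {E, F, P}.
Removed useless symbols: {T} and every production mentioning them.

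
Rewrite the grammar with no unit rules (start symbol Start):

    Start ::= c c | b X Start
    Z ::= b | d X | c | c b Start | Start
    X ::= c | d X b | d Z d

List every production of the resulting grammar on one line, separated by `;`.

Start ::= c c | b X Start; Z ::= b | d X | c | c b Start | c c | b X Start; X ::= c | d X b | d Z d

Unit pairs: Z ⇒* {Start}.
Replace each nonterminal's rules with the union of the non-unit rules of every nonterminal it unit-derives.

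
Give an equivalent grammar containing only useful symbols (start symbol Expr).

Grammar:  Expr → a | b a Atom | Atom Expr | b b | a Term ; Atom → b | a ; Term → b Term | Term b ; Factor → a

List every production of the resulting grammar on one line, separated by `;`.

Generating nonterminals: {Atom, Expr, Factor}.
Reachable from Expr after that: {Atom, Expr}.
Removed useless symbols: {Factor, Term} and every production mentioning them.

Expr → a | b a Atom | Atom Expr | b b; Atom → b | a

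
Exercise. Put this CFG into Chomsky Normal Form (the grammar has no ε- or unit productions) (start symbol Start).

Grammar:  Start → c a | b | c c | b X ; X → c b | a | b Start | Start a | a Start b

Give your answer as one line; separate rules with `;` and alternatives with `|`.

Introduce a nonterminal for each terminal appearing in a rule of length ≥ 2: X1 → c, X2 → a, X3 → b.
Binarize each right-hand side of length ≥ 3 by chaining fresh nonterminals (Y1, Y2, …): affected rules were X → X2 Start X3.

Start → X1 X2 | b | X1 X1 | X3 X; X → X1 X3 | a | X3 Start | Start X2 | X2 Y1; X1 → c; X2 → a; X3 → b; Y1 → Start X3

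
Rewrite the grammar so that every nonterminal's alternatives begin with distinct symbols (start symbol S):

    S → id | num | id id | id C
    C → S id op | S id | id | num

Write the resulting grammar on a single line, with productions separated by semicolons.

S → num | id S'; C → id | num | S id C'; S' → ε | id | C; C' → op | ε

S has alternatives sharing prefix 'id': factor to S → id S' with S' → ε | id | C.
C has alternatives sharing prefix 'S id': factor to C → S id C' with C' → op | ε.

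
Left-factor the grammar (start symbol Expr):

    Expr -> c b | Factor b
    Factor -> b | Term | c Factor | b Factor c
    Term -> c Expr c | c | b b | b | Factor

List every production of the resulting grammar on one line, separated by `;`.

Factor has alternatives sharing prefix 'b': factor to Factor → b Factor1 with Factor1 → ε | Factor c.
Term has alternatives sharing prefix 'c': factor to Term → c Term1 with Term1 → Expr c | ε.
Term has alternatives sharing prefix 'b': factor to Term → b Term2 with Term2 → b | ε.

Expr -> c b | Factor b; Factor -> Term | c Factor | b Factor1; Term -> Factor | c Term1 | b Term2; Factor1 -> epsilon | Factor c; Term1 -> Expr c | epsilon; Term2 -> b | epsilon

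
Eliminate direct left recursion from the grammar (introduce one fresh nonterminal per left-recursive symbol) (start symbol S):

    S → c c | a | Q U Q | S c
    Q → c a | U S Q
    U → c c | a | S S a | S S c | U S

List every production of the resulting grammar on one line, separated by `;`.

S → c c S' | a S' | Q U Q S'; Q → c a | U S Q; U → c c U' | a U' | S S a U' | S S c U'; S' → c S' | ε; U' → S U' | ε

S, U are directly left-recursive.
For S: α = {c}, β = {c c, a, Q U Q}. Rewrite as S → β S' and S' → α S' | ε.
For U: α = {S}, β = {c c, a, S S a, S S c}. Rewrite as U → β U' and U' → α U' | ε.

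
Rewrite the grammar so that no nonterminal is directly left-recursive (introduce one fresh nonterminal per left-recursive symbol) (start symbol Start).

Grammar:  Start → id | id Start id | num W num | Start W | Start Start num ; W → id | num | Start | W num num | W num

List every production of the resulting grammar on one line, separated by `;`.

Directly left-recursive nonterminals: Start, W.
For Start: α = {W, Start num}, β = {id, id Start id, num W num}. Rewrite as Start → β Start1 and Start1 → α Start1 | ε.
For W: α = {num num, num}, β = {id, num, Start}. Rewrite as W → β W1 and W1 → α W1 | ε.

Start → id Start1 | id Start id Start1 | num W num Start1; W → id W1 | num W1 | Start W1; Start1 → W Start1 | Start num Start1 | ε; W1 → num num W1 | num W1 | ε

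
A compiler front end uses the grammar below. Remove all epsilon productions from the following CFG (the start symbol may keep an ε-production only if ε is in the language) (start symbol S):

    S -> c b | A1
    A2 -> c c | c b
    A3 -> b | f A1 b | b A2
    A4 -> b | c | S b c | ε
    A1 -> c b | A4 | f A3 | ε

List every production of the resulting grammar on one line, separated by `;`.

S -> c b | A1 | ε; A2 -> c c | c b; A3 -> b | f A1 b | f b | b A2; A4 -> b | c | S b c | b c; A1 -> c b | A4 | f A3

Nullable nonterminals: {A1, A4, S}.
ε ∈ L(G) since S is nullable, so keep S → ε.
Expand every rule over subsets of its nullable positions: A3 → f A1 b gives f A1 b | f b. A4 → S b c gives S b c | b c.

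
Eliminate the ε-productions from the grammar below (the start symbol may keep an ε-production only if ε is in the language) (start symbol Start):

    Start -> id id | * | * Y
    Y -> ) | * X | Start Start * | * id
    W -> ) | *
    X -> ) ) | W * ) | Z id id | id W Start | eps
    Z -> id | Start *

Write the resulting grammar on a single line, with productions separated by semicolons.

Nullable nonterminals: {X}.
ε ∉ L(G), so no ε-production is kept.
Expand every rule over subsets of its nullable positions: Y → * X gives * X | *.

Start -> id id | * | * Y; Y -> ) | * X | * | Start Start * | * id; W -> ) | *; X -> ) ) | W * ) | Z id id | id W Start; Z -> id | Start *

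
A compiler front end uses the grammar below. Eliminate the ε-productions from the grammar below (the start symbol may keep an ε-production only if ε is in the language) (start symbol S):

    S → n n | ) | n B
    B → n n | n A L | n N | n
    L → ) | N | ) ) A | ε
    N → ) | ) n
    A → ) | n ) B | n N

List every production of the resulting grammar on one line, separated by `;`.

S → n n | ) | n B; B → n n | n A L | n A | n N | n; L → ) | N | ) ) A; N → ) | ) n; A → ) | n ) B | n N

The nullable symbols are {L}.
ε ∉ L(G), so no ε-production is kept.
Add the nullable-subset variants: B → n A L gives n A L | n A.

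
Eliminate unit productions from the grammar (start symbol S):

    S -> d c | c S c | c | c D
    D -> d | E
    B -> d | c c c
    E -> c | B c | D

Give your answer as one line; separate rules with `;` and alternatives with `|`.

S -> d c | c S c | c | c D; D -> c | B c | d; B -> d | c c c; E -> c | B c | d

Unit pairs: D ⇒* {E}; E ⇒* {D}.
For every A with A ⇒* B via unit rules, add B's non-unit alternatives to A; then delete every rule of the form X → Y.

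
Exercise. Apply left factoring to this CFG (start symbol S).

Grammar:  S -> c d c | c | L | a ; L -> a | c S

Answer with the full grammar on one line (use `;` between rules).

S has alternatives sharing prefix 'c': factor to S → c S' with S' → d c | ε.

S -> L | a | c S'; L -> a | c S; S' -> d c | ε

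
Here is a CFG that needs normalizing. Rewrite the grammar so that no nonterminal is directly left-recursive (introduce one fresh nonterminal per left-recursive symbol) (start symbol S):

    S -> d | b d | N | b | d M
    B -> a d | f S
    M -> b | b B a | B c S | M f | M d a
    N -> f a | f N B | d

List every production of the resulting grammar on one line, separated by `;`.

Directly left-recursive nonterminal: M.
For M: α = {f, d a}, β = {b, b B a, B c S}. Rewrite as M → β M' and M' → α M' | ε.

S -> d | b d | N | b | d M; B -> a d | f S; M -> b M' | b B a M' | B c S M'; N -> f a | f N B | d; M' -> f M' | d a M' | epsilon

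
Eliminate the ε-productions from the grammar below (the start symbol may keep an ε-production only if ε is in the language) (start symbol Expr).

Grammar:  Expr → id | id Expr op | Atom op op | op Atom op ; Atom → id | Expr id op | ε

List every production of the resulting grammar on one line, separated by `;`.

Expr → id | id Expr op | Atom op op | op op | op Atom op; Atom → id | Expr id op

Nullable set = {Atom}.
ε ∉ L(G), so no ε-production is kept.
For each production, add variants omitting each subset of nullable occurrences: Expr → Atom op op gives Atom op op | op op.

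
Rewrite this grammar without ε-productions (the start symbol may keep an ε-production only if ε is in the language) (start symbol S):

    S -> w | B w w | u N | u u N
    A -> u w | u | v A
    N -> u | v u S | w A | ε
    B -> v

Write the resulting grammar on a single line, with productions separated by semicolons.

The nullable symbols are {N}.
ε ∉ L(G), so no ε-production is kept.
Add the nullable-subset variants: S → u N gives u N | u. S → u u N gives u u N | u u.

S -> w | B w w | u N | u | u u N | u u; A -> u w | u | v A; N -> u | v u S | w A; B -> v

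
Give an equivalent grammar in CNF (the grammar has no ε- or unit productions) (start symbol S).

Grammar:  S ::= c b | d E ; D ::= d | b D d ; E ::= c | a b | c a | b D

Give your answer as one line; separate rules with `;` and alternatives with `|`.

S ::= X1 X2 | X3 E; D ::= d | X2 Y1; E ::= c | X4 X2 | X1 X4 | X2 D; X1 ::= c; X2 ::= b; X3 ::= d; X4 ::= a; Y1 ::= D X3

Introduce a nonterminal for each terminal appearing in a rule of length ≥ 2: X1 → c, X2 → b, X3 → d, X4 → a.
Binarize each right-hand side of length ≥ 3 by chaining fresh nonterminals (Y1, Y2, …): affected rules were D → X2 D X3.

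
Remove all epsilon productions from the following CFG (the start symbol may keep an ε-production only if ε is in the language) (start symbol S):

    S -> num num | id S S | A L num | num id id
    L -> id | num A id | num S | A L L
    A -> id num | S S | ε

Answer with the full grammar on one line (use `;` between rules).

The nullable symbols are {A}.
ε ∉ L(G), so no ε-production is kept.
For each production, add variants omitting each subset of nullable occurrences: S → A L num gives A L num | L num. L → num A id gives num A id | num id. L → A L L gives A L L | L L.

S -> num num | id S S | A L num | L num | num id id; L -> id | num A id | num id | num S | A L L | L L; A -> id num | S S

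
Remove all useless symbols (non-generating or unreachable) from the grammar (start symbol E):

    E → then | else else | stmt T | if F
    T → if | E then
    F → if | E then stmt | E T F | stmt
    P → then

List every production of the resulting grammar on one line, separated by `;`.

Generating nonterminals: {E, F, P, T}.
Reachable from E after that: {E, F, T}.
Removed useless symbols: {P} and every production mentioning them.

E → then | else else | stmt T | if F; T → if | E then; F → if | E then stmt | E T F | stmt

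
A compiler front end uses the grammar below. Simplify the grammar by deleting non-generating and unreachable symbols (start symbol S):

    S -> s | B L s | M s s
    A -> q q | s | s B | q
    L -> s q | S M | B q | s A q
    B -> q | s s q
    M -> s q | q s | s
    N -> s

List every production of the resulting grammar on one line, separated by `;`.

S -> s | B L s | M s s; A -> q q | s | s B | q; L -> s q | S M | B q | s A q; B -> q | s s q; M -> s q | q s | s

Generating nonterminals: {A, B, L, M, N, S}.
Reachable from S after that: {A, B, L, M, S}.
Removed useless symbols: {N} and every production mentioning them.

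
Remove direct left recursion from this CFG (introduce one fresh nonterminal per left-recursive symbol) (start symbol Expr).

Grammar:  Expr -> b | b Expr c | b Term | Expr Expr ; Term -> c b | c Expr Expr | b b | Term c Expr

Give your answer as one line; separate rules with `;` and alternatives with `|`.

Expr -> b Expr1 | b Expr c Expr1 | b Term Expr1; Term -> c b Term1 | c Expr Expr Term1 | b b Term1; Expr1 -> Expr Expr1 | ε; Term1 -> c Expr Term1 | ε

Left recursion appears on Expr, Term.
For Expr: α = {Expr}, β = {b, b Expr c, b Term}. Rewrite as Expr → β Expr1 and Expr1 → α Expr1 | ε.
For Term: α = {c Expr}, β = {c b, c Expr Expr, b b}. Rewrite as Term → β Term1 and Term1 → α Term1 | ε.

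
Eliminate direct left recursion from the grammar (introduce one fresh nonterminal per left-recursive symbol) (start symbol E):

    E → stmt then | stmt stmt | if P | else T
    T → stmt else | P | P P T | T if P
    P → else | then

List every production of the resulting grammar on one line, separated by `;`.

Directly left-recursive nonterminal: T.
For T: α = {if P}, β = {stmt else, P, P P T}. Rewrite as T → β T' and T' → α T' | ε.

E → stmt then | stmt stmt | if P | else T; T → stmt else T' | P T' | P P T T'; P → else | then; T' → if P T' | ε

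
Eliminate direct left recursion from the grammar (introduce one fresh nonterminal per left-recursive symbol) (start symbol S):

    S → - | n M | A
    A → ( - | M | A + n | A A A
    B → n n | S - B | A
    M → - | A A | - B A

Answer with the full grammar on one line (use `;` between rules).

S → - | n M | A; A → ( - A' | M A'; B → n n | S - B | A; M → - | A A | - B A; A' → + n A' | A A A' | ε

Left recursion appears on A.
For A: α = {+ n, A A}, β = {( -, M}. Rewrite as A → β A' and A' → α A' | ε.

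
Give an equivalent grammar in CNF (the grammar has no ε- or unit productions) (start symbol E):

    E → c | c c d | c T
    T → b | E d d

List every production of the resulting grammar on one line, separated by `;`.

Introduce a nonterminal for each terminal appearing in a rule of length ≥ 2: X1 → c, X2 → d.
Binarize each right-hand side of length ≥ 3 by chaining fresh nonterminals (Y1, Y2, …): affected rules were E → X1 X1 X2; T → E X2 X2.

E → c | X1 Y1 | X1 T; T → b | E Y2; X1 → c; X2 → d; Y1 → X1 X2; Y2 → X2 X2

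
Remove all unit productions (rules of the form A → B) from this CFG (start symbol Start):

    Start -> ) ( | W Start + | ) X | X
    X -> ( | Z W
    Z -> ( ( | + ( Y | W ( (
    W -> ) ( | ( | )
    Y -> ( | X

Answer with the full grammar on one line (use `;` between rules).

Unit pairs: Start ⇒* {X}; Y ⇒* {X}.
Replace each nonterminal's rules with the union of the non-unit rules of every nonterminal it unit-derives.

Start -> ) ( | W Start + | ) X | ( | Z W; X -> ( | Z W; Z -> ( ( | + ( Y | W ( (; W -> ) ( | ( | ); Y -> ( | Z W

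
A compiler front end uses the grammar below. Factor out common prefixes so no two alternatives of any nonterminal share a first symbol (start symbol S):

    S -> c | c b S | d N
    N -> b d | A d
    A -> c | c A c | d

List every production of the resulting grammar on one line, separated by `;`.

S -> d N | c S'; N -> b d | A d; A -> d | c A'; S' -> ε | b S; A' -> ε | A c

S has alternatives sharing prefix 'c': factor to S → c S' with S' → ε | b S.
A has alternatives sharing prefix 'c': factor to A → c A' with A' → ε | A c.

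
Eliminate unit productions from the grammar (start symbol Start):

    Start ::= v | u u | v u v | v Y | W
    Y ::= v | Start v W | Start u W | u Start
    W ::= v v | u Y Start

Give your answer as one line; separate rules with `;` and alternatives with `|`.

Unit pairs: Start ⇒* {W}.
Replace each nonterminal's rules with the union of the non-unit rules of every nonterminal it unit-derives.

Start ::= v | u u | v u v | v Y | v v | u Y Start; Y ::= v | Start v W | Start u W | u Start; W ::= v v | u Y Start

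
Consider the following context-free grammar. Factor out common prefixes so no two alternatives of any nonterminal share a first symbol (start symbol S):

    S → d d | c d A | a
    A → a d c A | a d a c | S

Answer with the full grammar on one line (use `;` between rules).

A has alternatives sharing prefix 'a d': factor to A → a d A' with A' → c A | a c.

S → d d | c d A | a; A → S | a d A'; A' → c A | a c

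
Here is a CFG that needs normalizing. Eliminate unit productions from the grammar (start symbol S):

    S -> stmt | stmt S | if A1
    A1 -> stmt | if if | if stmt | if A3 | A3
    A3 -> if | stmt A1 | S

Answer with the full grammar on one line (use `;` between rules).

Unit pairs: A1 ⇒* {A3, S}; A3 ⇒* {S}.
For every A with A ⇒* B via unit rules, add B's non-unit alternatives to A; then delete every rule of the form X → Y.

S -> stmt | stmt S | if A1; A1 -> stmt | if if | if stmt | if A3 | stmt S | if A1 | if | stmt A1; A3 -> stmt | stmt S | if A1 | if | stmt A1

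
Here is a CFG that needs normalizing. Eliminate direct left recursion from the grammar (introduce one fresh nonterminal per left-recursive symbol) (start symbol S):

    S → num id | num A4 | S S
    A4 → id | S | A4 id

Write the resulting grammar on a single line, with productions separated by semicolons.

S → num id S' | num A4 S'; A4 → id A4' | S A4'; S' → S S' | eps; A4' → id A4' | eps

S, A4 are directly left-recursive.
For S: α = {S}, β = {num id, num A4}. Rewrite as S → β S' and S' → α S' | ε.
For A4: α = {id}, β = {id, S}. Rewrite as A4 → β A4' and A4' → α A4' | ε.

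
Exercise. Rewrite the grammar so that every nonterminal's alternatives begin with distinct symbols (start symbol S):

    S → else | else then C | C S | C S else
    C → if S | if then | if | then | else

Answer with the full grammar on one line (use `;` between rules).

S → C S S' | else S''; C → then | else | if C'; S' → ε | else; S'' → ε | then C; C' → S | then | ε

S has alternatives sharing prefix 'C S': factor to S → C S S' with S' → ε | else.
S has alternatives sharing prefix 'else': factor to S → else S'' with S'' → ε | then C.
C has alternatives sharing prefix 'if': factor to C → if C' with C' → S | then | ε.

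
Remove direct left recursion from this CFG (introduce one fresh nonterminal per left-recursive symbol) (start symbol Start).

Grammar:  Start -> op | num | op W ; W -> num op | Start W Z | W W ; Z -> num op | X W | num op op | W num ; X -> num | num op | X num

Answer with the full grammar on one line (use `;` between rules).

Directly left-recursive nonterminals: W, X.
For W: α = {W}, β = {num op, Start W Z}. Rewrite as W → β W1 and W1 → α W1 | ε.
For X: α = {num}, β = {num, num op}. Rewrite as X → β X1 and X1 → α X1 | ε.

Start -> op | num | op W; W -> num op W1 | Start W Z W1; Z -> num op | X W | num op op | W num; X -> num X1 | num op X1; W1 -> W W1 | ε; X1 -> num X1 | ε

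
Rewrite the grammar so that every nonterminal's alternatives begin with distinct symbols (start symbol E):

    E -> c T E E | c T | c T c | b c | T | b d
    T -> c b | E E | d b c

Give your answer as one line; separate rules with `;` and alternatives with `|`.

E has alternatives sharing prefix 'c T': factor to E → c T E' with E' → E E | ε | c.
E has alternatives sharing prefix 'b': factor to E → b E'' with E'' → c | d.

E -> T | c T E' | b E''; T -> c b | E E | d b c; E' -> E E | epsilon | c; E'' -> c | d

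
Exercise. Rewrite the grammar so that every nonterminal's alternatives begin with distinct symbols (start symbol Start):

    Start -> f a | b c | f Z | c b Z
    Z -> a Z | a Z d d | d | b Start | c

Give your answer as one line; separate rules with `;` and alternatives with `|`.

Start -> b c | c b Z | f Start1; Z -> d | b Start | c | a Z Z1; Start1 -> a | Z; Z1 -> ε | d d

Start has alternatives sharing prefix 'f': factor to Start → f Start1 with Start1 → a | Z.
Z has alternatives sharing prefix 'a Z': factor to Z → a Z Z1 with Z1 → ε | d d.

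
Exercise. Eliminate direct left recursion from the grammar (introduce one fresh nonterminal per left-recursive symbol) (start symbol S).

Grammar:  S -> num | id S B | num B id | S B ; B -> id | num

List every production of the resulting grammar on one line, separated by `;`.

S -> num S' | id S B S' | num B id S'; B -> id | num; S' -> B S' | epsilon

S is directly left-recursive.
For S: α = {B}, β = {num, id S B, num B id}. Rewrite as S → β S' and S' → α S' | ε.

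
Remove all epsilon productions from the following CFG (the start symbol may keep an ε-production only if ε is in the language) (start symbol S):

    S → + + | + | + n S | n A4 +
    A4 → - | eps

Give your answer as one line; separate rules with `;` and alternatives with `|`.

The nullable symbols are {A4}.
ε ∉ L(G), so no ε-production is kept.
For each production, add variants omitting each subset of nullable occurrences: S → n A4 + gives n A4 + | n +.

S → + + | + | + n S | n A4 + | n +; A4 → -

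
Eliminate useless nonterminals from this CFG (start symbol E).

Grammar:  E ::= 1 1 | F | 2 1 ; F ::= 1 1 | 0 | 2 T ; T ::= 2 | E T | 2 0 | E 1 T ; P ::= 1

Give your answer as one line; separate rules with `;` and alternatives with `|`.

E ::= 1 1 | F | 2 1; F ::= 1 1 | 0 | 2 T; T ::= 2 | E T | 2 0 | E 1 T

Generating nonterminals: {E, F, P, T}.
Reachable from E after that: {E, F, T}.
Removed useless symbols: {P} and every production mentioning them.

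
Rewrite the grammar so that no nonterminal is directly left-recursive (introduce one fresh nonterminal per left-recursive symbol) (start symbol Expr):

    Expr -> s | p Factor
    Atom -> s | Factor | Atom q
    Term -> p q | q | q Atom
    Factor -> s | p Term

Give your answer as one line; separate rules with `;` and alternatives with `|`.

Directly left-recursive nonterminal: Atom.
For Atom: α = {q}, β = {s, Factor}. Rewrite as Atom → β Atom1 and Atom1 → α Atom1 | ε.

Expr -> s | p Factor; Atom -> s Atom1 | Factor Atom1; Term -> p q | q | q Atom; Factor -> s | p Term; Atom1 -> q Atom1 | eps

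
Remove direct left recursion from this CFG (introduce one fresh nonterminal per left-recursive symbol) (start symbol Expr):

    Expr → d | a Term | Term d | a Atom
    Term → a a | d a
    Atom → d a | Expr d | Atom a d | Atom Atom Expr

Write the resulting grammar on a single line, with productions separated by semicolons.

Expr → d | a Term | Term d | a Atom; Term → a a | d a; Atom → d a Atom1 | Expr d Atom1; Atom1 → a d Atom1 | Atom Expr Atom1 | ε

Directly left-recursive nonterminal: Atom.
For Atom: α = {a d, Atom Expr}, β = {d a, Expr d}. Rewrite as Atom → β Atom1 and Atom1 → α Atom1 | ε.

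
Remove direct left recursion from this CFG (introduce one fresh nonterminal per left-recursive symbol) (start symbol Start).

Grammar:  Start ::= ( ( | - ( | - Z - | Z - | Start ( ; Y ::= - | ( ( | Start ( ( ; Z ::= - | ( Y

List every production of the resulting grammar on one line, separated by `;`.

Start ::= ( ( Start1 | - ( Start1 | - Z - Start1 | Z - Start1; Y ::= - | ( ( | Start ( (; Z ::= - | ( Y; Start1 ::= ( Start1 | epsilon

Directly left-recursive nonterminal: Start.
For Start: α = {(}, β = {( (, - (, - Z -, Z -}. Rewrite as Start → β Start1 and Start1 → α Start1 | ε.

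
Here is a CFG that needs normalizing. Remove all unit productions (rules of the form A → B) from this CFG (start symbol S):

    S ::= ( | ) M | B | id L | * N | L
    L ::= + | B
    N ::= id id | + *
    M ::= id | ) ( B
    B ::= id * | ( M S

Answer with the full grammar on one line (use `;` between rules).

Unit pairs: L ⇒* {B}; S ⇒* {B, L}.
For every A with A ⇒* B via unit rules, add B's non-unit alternatives to A; then delete every rule of the form X → Y.

S ::= + | id * | ( M S | ( | ) M | id L | * N; L ::= + | id * | ( M S; N ::= id id | + *; M ::= id | ) ( B; B ::= id * | ( M S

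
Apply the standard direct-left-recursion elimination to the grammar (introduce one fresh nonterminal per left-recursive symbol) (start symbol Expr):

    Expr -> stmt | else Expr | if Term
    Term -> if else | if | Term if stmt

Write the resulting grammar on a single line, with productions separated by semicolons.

Left recursion appears on Term.
For Term: α = {if stmt}, β = {if else, if}. Rewrite as Term → β Term1 and Term1 → α Term1 | ε.

Expr -> stmt | else Expr | if Term; Term -> if else Term1 | if Term1; Term1 -> if stmt Term1 | ε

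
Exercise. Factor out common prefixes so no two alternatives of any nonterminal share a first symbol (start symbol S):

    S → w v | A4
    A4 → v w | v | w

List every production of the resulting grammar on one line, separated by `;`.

A4 has alternatives sharing prefix 'v': factor to A4 → v A4' with A4' → w | ε.

S → w v | A4; A4 → w | v A4'; A4' → w | ε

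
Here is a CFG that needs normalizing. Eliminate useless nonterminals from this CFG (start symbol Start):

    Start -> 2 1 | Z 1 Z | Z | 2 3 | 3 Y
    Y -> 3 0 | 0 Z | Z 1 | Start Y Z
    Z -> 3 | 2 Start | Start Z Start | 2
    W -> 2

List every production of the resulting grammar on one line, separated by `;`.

Generating nonterminals: {Start, W, Y, Z}.
Reachable from Start after that: {Start, Y, Z}.
Removed useless symbols: {W} and every production mentioning them.

Start -> 2 1 | Z 1 Z | Z | 2 3 | 3 Y; Y -> 3 0 | 0 Z | Z 1 | Start Y Z; Z -> 3 | 2 Start | Start Z Start | 2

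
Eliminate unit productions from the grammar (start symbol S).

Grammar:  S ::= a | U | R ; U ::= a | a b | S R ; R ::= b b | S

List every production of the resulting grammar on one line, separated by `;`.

Unit pairs: R ⇒* {S, U}; S ⇒* {R, U}.
For each unit pair (A, B), copy every non-unit production of B to A, then drop all unit productions.

S ::= a | a b | S R | b b; U ::= a | a b | S R; R ::= a | a b | S R | b b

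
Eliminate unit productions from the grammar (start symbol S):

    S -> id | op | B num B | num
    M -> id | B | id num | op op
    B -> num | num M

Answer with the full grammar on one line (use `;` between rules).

S -> id | op | B num B | num; M -> num | num M | id | id num | op op; B -> num | num M

Unit pairs: M ⇒* {B}.
Replace each nonterminal's rules with the union of the non-unit rules of every nonterminal it unit-derives.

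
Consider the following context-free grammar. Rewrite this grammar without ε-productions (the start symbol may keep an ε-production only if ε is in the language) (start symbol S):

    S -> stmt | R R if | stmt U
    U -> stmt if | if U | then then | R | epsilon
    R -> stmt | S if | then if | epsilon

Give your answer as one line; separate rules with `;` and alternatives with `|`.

Nullable set = {R, U}.
ε ∉ L(G), so no ε-production is kept.
For each production, add variants omitting each subset of nullable occurrences: S → R R if gives R R if | R if | if. U → if U gives if U | if.

S -> stmt | R R if | R if | if | stmt U; U -> stmt if | if U | if | then then | R; R -> stmt | S if | then if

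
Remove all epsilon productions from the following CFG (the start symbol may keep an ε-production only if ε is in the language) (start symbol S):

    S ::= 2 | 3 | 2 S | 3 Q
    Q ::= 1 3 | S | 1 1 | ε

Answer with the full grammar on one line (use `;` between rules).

S ::= 2 | 3 | 2 S | 3 Q; Q ::= 1 3 | S | 1 1

Nullable set = {Q}.
ε ∉ L(G), so no ε-production is kept.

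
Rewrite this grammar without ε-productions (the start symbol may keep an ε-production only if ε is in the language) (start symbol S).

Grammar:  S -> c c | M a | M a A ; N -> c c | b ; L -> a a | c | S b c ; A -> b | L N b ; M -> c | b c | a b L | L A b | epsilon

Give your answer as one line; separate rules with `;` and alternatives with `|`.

Nullable nonterminals: {M}.
ε ∉ L(G), so no ε-production is kept.
For each production, add variants omitting each subset of nullable occurrences: S → M a gives M a | a. S → M a A gives M a A | a A.

S -> c c | M a | a | M a A | a A; N -> c c | b; L -> a a | c | S b c; A -> b | L N b; M -> c | b c | a b L | L A b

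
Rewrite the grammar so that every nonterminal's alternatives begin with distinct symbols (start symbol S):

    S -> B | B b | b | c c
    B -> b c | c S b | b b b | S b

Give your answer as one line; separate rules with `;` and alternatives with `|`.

S -> b | c c | B S'; B -> c S b | S b | b B'; S' -> ε | b; B' -> c | b b

S has alternatives sharing prefix 'B': factor to S → B S' with S' → ε | b.
B has alternatives sharing prefix 'b': factor to B → b B' with B' → c | b b.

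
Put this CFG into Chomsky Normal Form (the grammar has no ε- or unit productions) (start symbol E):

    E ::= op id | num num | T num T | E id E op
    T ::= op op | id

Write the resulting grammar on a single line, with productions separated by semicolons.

Introduce a nonterminal for each terminal appearing in a rule of length ≥ 2: X1 → op, X2 → id, X3 → num.
Binarize each right-hand side of length ≥ 3 by chaining fresh nonterminals (Y1, Y2, …): affected rules were E → T X3 T; E → E X2 E X1.

E ::= X1 X2 | X3 X3 | T Y1 | E Y2; T ::= X1 X1 | id; X1 ::= op; X2 ::= id; X3 ::= num; Y1 ::= X3 T; Y2 ::= X2 Y3; Y3 ::= E X1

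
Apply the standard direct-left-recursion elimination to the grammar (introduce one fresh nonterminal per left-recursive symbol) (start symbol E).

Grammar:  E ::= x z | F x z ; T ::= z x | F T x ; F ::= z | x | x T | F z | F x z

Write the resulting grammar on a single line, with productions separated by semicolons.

Directly left-recursive nonterminal: F.
For F: α = {z, x z}, β = {z, x, x T}. Rewrite as F → β F' and F' → α F' | ε.

E ::= x z | F x z; T ::= z x | F T x; F ::= z F' | x F' | x T F'; F' ::= z F' | x z F' | ε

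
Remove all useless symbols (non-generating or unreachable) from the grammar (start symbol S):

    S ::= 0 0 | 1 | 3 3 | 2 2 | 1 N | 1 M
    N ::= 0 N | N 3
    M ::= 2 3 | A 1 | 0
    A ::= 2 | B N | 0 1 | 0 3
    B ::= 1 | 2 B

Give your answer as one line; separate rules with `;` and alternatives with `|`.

Generating nonterminals: {A, B, M, S}.
Reachable from S after that: {A, M, S}.
Removed useless symbols: {B, N} and every production mentioning them.

S ::= 0 0 | 1 | 3 3 | 2 2 | 1 M; M ::= 2 3 | A 1 | 0; A ::= 2 | 0 1 | 0 3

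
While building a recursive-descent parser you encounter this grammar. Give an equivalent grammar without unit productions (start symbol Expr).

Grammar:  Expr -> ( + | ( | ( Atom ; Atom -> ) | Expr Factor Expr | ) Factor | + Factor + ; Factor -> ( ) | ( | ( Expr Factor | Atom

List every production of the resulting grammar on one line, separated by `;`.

Expr -> ( + | ( | ( Atom; Atom -> ) | Expr Factor Expr | ) Factor | + Factor +; Factor -> ) | Expr Factor Expr | ) Factor | + Factor + | ( ) | ( | ( Expr Factor

Unit pairs: Factor ⇒* {Atom}.
For each unit pair (A, B), copy every non-unit production of B to A, then drop all unit productions.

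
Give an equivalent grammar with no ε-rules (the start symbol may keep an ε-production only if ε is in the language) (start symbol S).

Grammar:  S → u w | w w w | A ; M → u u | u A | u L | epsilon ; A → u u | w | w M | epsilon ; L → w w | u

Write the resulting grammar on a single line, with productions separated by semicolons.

The nullable symbols are {A, M, S}.
ε ∈ L(G) since S is nullable, so keep S → ε.
For each production, add variants omitting each subset of nullable occurrences: M → u A gives u A | u.

S → u w | w w w | A | epsilon; M → u u | u A | u | u L; A → u u | w | w M; L → w w | u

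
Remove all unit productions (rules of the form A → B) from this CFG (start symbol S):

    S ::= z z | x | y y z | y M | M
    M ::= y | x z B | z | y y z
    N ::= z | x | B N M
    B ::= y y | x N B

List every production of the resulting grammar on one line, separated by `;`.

Unit pairs: S ⇒* {M}.
Replace each nonterminal's rules with the union of the non-unit rules of every nonterminal it unit-derives.

S ::= z z | x | y y z | y M | y | x z B | z; M ::= y | x z B | z | y y z; N ::= z | x | B N M; B ::= y y | x N B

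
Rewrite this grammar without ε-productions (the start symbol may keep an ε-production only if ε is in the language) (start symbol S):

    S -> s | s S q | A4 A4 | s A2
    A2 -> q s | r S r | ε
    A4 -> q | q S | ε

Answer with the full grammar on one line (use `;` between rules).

S -> s | s S q | s q | A4 A4 | A4 | s A2 | ε; A2 -> q s | r S r | r r; A4 -> q | q S

Nullable set = {A2, A4, S}.
ε ∈ L(G) since S is nullable, so keep S → ε.
Add the nullable-subset variants: S → s S q gives s S q | s q. S → A4 A4 gives A4 A4 | A4. A2 → r S r gives r S r | r r.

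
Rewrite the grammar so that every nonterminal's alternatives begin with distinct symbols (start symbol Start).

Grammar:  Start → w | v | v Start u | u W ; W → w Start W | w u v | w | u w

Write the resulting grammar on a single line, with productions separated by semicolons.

Start has alternatives sharing prefix 'v': factor to Start → v Start1 with Start1 → ε | Start u.
W has alternatives sharing prefix 'w': factor to W → w W1 with W1 → Start W | u v | ε.

Start → w | u W | v Start1; W → u w | w W1; Start1 → ε | Start u; W1 → Start W | u v | ε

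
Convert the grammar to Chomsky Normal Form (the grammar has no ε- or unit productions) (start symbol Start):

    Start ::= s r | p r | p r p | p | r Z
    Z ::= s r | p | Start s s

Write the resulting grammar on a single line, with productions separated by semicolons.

Introduce a nonterminal for each terminal appearing in a rule of length ≥ 2: X1 → s, X2 → r, X3 → p.
Binarize each right-hand side of length ≥ 3 by chaining fresh nonterminals (Y1, Y2, …): affected rules were Start → X3 X2 X3; Z → Start X1 X1.

Start ::= X1 X2 | X3 X2 | X3 Y1 | p | X2 Z; Z ::= X1 X2 | p | Start Y2; X1 ::= s; X2 ::= r; X3 ::= p; Y1 ::= X2 X3; Y2 ::= X1 X1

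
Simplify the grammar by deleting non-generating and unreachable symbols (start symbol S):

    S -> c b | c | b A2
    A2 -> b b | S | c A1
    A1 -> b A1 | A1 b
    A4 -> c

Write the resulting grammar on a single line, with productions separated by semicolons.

Generating nonterminals: {A2, A4, S}.
Reachable from S after that: {A2, S}.
Removed useless symbols: {A1, A4} and every production mentioning them.

S -> c b | c | b A2; A2 -> b b | S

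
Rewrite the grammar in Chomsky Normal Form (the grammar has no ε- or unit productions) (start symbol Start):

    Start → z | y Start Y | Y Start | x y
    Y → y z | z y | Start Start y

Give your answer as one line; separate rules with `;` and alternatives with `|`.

Introduce a nonterminal for each terminal appearing in a rule of length ≥ 2: X1 → y, X2 → x, X3 → z.
Binarize each right-hand side of length ≥ 3 by chaining fresh nonterminals (Y1, Y2, …): affected rules were Start → X1 Start Y; Y → Start Start X1.

Start → z | X1 Y1 | Y Start | X2 X1; Y → X1 X3 | X3 X1 | Start Y2; X1 → y; X2 → x; X3 → z; Y1 → Start Y; Y2 → Start X1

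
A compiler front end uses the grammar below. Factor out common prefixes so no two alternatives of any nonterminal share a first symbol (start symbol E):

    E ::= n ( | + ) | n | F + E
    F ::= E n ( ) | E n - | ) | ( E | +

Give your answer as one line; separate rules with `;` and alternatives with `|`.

E ::= + ) | F + E | n E'; F ::= ) | ( E | + | E n F'; E' ::= ( | ε; F' ::= ( ) | -

E has alternatives sharing prefix 'n': factor to E → n E' with E' → ( | ε.
F has alternatives sharing prefix 'E n': factor to F → E n F' with F' → ( ) | -.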